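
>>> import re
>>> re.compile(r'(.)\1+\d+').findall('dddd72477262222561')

['d']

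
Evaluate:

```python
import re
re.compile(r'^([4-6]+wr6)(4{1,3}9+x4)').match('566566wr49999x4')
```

None

The pattern matches anchored at the start of the string; then one or more of a character in [4-6], then the literal 'wr6' (captured); then 1 to 3 of the literal '4', then one or more of a literal '9', then the literal 'x4' (captured).
`re.match` won't scan ahead — the pattern has to work from the very first character.
Here the string doesn't start with a match, so the call returns None.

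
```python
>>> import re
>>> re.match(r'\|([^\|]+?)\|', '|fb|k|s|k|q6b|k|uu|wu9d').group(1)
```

'fb'

The match spans [0:4] → '|fb|'.
Captured: group 1 = 'fb'.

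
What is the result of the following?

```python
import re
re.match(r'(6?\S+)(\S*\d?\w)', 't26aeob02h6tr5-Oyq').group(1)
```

't26aeob02h6tr5-Oy'

The match spans [0:18] → 't26aeob02h6tr5-Oyq'.
Captured: group 1 = 't26aeob02h6tr5-Oy', group 2 = 'q'.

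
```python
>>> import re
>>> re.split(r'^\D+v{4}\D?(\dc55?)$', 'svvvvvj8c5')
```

['', '8c5', '']

Because the pattern has a capturing group, `split` also inserts each captured text between the pieces.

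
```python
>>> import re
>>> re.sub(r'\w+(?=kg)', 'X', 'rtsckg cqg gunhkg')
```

'Xkg cqg Xkg'

The `(?=…)`/`(?<=…)` assertion just peeks at neighbouring text; it doesn't advance the match position.
Matches: at [0:4] → 'rtsc'; at [11:15] → 'gunh'.
`sub` substitutes 'X' at each match site.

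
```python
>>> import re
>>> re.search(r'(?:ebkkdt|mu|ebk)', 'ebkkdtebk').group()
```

'ebkkdt'

The regex engine tests alternatives in the order written; an earlier branch that matches wins even if a later one would match more.
`re.search` tries every starting position until one works.
The match spans [0:6] → 'ebkkdt'.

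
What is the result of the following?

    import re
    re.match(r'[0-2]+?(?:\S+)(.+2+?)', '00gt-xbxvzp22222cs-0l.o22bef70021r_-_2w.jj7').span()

`match` is anchored at position 0; if the pattern doesn't fit there, it returns None.
The match spans [0:38] → '00gt-xbxvzp22222cs-0l.o22bef70021r_-_2'.

(0, 38)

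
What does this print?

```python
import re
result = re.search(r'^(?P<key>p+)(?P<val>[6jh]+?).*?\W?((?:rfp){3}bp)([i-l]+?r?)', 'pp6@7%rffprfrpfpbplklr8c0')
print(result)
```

None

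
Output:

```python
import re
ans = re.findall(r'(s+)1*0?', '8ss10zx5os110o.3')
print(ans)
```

['ss', 's']

With a single group, `findall` returns only what that group captured — 2 items.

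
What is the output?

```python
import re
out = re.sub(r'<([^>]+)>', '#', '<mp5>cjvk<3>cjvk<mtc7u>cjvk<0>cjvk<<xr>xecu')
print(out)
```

#cjvk#cjvk#cjvk#cjvk#xecu

Matches: at [0:5] → '<mp5>'; at [9:12] → '<3>'; at [16:23] → '<mtc7u>'; at [27:30] → '<0>'; at [34:39] → '<<xr>'.
Each match is replaced by '#'.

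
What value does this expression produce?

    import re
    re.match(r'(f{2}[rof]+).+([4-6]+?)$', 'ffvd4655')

`re.match` won't scan ahead — the pattern has to work from the very first character.
Here the string doesn't start with a match, so the call returns None.

None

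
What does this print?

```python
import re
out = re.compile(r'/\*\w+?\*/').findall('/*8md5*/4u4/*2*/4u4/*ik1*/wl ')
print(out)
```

No capturing groups, so `findall` returns the 3 full match strings.

['/*8md5*/', '/*2*/', '/*ik1*/']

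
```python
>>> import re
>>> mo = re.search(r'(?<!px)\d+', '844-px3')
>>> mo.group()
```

'844'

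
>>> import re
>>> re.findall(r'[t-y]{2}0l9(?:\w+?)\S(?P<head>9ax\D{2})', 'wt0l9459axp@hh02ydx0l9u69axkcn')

With a single group, `findall` returns only what that group captured — 1 item.

['9axp@']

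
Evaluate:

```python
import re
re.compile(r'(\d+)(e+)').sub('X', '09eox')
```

Pattern: one or more of a digit (captured); then one or more of a literal 'e' (captured).
Matches: at [0:3] → '09e'.
Every occurrence is swapped for 'X'.

'Xox'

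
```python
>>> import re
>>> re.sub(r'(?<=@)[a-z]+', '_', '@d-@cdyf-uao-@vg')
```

The lookaround is zero-width — it requires the adjacent text to match without consuming it, so the asserted text isn't part of the match.
Matches: at [1:2] → 'd'; at [4:8] → 'cdyf'; at [14:16] → 'vg'.
Every occurrence is swapped for '_'.

'@_-@_-uao-@_'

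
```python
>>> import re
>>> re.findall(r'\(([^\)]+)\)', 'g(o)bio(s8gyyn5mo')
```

['o']

With a single group, `findall` returns only what that group captured — 1 item.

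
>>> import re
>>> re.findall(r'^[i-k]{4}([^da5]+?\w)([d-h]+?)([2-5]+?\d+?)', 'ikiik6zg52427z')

[('k6z', 'g', '52')]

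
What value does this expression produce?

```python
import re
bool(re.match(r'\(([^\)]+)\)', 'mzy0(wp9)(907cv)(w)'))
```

With `match`, the pattern is implicitly anchored at the beginning.
Here the pattern fails at index 0, so the call returns None, and `bool(None)` is False.

False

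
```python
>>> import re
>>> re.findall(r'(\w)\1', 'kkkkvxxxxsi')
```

A backreference is literal: `\1` must see the identical characters the first group matched.
Scanning left to right: at [0:2] match 'kk', group 1 = 'k'; at [2:4] match 'kk', group 1 = 'k'; at [5:7] match 'xx', group 1 = 'x'; at [7:9] match 'xx', group 1 = 'x'.
With a single group, `findall` returns only what that group captured — 4 items.

['k', 'k', 'x', 'x']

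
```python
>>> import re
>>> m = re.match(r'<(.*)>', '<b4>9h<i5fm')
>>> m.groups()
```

('b4',)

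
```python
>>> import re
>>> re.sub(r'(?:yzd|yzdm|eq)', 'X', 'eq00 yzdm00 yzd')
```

'X00 Xm00 X'

Branches in `(...|...)` are attempted left-to-right; the first branch that allows the whole pattern to succeed is taken.
`sub` substitutes 'X' at each match site.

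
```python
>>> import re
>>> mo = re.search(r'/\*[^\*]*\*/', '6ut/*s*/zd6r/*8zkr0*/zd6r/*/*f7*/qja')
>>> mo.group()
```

The match spans [3:8] → '/*s*/'.

'/*s*/'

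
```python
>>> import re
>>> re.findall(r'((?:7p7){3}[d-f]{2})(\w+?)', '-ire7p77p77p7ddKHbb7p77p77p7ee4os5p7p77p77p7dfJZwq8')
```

[('7p77p77p7dd', 'K'), ('7p77p77p7ee', '4'), ('7p77p77p7df', 'J')]

The pattern matches the literal '7p7' repeated 3 times, then exactly 2 of a character in [d-f] (captured); then one or more of a word character (lazy) (captured).
A `+?`/`*?`/`{m,n}?` starts at its minimum and grows only as far as needed for what follows to match.
Walking the string: at [4:16] match '7p77p77p7ddK', groups = ('7p77p77p7dd', 'K'); at [19:31] match '7p77p77p7ee4', groups = ('7p77p77p7ee', '4'); at [35:47] match '7p77p77p7dfJ', groups = ('7p77p77p7df', 'J').
`findall` packs the 2 group values into a tuple for every match.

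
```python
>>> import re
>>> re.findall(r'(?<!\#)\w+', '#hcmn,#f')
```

['cmn']

`(?!…)`/`(?<!…)` only lets a position through if the neighbouring text does NOT match; no characters are consumed.
Scanning left to right: at [2:5] → 'cmn'.
Since nothing is captured, `findall` lists the 1 matched substring directly.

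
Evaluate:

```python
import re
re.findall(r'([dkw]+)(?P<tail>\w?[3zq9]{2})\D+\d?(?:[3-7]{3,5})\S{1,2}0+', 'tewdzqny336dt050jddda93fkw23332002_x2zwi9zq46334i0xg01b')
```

[('wd', 'zq'), ('ddd', 'a93'), ('w', 'i9z')]

This matches one or more of one of [dkw] (captured); then optionally a word character, then exactly 2 of one of [3zq9] (captured as 'tail'); then one or more of a non-digit; then optionally a digit; then 3 to 5 of a character in [3-7] (non-capturing group); then 1 to 2 of a non-whitespace character, then one or more of the literal '0'.
Walking the string: at [2:14] match 'wdzqny336dt0', groups = ('wd', 'zq'); at [17:33] match 'ddda93fkw2333200', groups = ('ddd', 'a93'); at [38:50] match 'wi9zq46334i0', groups = ('w', 'i9z').
2 groups means each result is a tuple of 2 captured strings — 3 here.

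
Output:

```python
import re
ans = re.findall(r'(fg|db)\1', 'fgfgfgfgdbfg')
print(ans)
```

['fg', 'fg']

A backreference is literal: `\1` must see the identical characters the first group matched.
Matches: at [0:4] match 'fgfg', group 1 = 'fg'; at [4:8] match 'fgfg', group 1 = 'fg'.
With a single group, `findall` returns only what that group captured — 2 items.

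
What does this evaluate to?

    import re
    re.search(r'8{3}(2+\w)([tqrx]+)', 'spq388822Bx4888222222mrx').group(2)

This matches exactly 3 of a literal '8'; then one or more of a literal '2', then a word character (captured); then one or more of one of [tqrx] (captured).
`re.search` tries every starting position until one works.
The match spans [4:11] → '88822Bx'.
Captured: group 1 = '22B', group 2 = 'x'.

'x'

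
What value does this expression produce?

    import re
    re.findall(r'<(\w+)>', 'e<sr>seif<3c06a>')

['sr', '3c06a']

`findall` collects group 1 from each match (2 total).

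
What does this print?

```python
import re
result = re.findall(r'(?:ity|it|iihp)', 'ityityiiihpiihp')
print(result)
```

['ity', 'ity', 'iihp', 'iihp']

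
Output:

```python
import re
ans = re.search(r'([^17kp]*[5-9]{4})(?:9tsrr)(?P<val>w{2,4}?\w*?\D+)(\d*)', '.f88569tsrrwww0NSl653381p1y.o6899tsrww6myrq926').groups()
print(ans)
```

Pattern: zero or more of any character except [17kp], then exactly 4 of a character in [5-9] (captured); then the literal '9t', then the literal 'srr' (non-capturing group); then 2 to 4 of a literal 'w' (lazy), then zero or more of a word character (lazy), then one or more of a non-digit (captured as 'val'); then zero or more of a digit (captured).
`re.search` scans for the first position where the pattern succeeds.
The match spans [0:15] → '.f88569tsrrwww0'.
Captured: group 1 = '.f8856', group 2 = 'www', group 3 = '0'.

('.f8856', 'www', '0')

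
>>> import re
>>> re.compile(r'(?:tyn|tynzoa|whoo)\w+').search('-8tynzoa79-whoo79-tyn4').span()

(2, 10)

`search` walks the string left to right and returns the first match it finds.
The match spans [2:10] → 'tynzoa79'.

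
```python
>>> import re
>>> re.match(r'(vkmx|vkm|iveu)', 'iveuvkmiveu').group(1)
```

`match` is anchored at position 0; if the pattern doesn't fit there, it returns None.
The match spans [0:4] → 'iveu'.
Captured: group 1 = 'iveu'.

'iveu'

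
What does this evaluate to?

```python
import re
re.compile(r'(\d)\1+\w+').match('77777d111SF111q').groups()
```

('7',)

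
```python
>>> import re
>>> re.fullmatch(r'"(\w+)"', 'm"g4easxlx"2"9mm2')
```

`re.fullmatch` is like wrapping the pattern in `^…$` (in single-line mode).
Here the string isn't matched end-to-end, so the call returns None.

None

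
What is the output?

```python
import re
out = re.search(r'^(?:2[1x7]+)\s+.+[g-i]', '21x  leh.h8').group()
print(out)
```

Pattern: anchored at the start of the string; then the literal '2', then one or more of one of [1x7] (non-capturing group); then one or more of whitespace; then one or more of any character, then a character in [g-i].
`search` walks the string left to right and returns the first match it finds.
The match spans [0:10] → '21x  leh.h'.

21x  leh.h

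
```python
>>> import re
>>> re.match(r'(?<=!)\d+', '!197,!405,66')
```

None

Lookahead/lookbehind check context without consuming it, so the matched span excludes the asserted characters.
`re.match` only tries the pattern at the start of the string.
Here the pattern fails at index 0, so the call returns None.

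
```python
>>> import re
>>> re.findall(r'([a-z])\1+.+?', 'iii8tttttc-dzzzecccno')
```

['i', 't', 'z', 'c']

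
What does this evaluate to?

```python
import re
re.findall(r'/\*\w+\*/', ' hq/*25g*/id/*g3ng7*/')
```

Walking the string: at [3:10] → '/*25g*/'; at [12:21] → '/*g3ng7*/'.
Since nothing is captured, `findall` lists the 2 matched substrings directly.

['/*25g*/', '/*g3ng7*/']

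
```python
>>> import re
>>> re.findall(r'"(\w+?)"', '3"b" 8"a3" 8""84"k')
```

Scanning left to right: at [1:4] match '"b"', group 1 = 'b'; at [6:10] match '"a3"', group 1 = 'a3'; at [13:17] match '"84"', group 1 = '84'.
Because there's exactly one group, `findall` drops the full match and keeps group 1 from each hit.

['b', 'a3', '84']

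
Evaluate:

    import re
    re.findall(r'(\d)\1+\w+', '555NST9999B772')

['5']

`\1` has to match the exact text group 1 already captured.
`findall` collects group 1 from the one match (1 total).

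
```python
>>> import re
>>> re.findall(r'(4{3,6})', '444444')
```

The pattern matches 3 to 6 of a literal '4' (captured).
Scanning left to right: at [0:6] match '444444', group 1 = '444444'.
`findall` collects group 1 from the one match (1 total).

['444444']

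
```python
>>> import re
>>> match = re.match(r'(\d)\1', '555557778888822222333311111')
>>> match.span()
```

(0, 2)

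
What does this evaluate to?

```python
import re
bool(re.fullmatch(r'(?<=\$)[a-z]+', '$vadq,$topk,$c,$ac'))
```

For `fullmatch`, every character of the input must be accounted for by the pattern.
Here the pattern can't cover the whole string, so the call returns None, and `bool(None)` is False.

False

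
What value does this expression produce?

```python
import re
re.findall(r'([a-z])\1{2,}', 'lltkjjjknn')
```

After group 1 captures some text, `\1` only succeeds where that same text appears again.
Walking the string: at [4:7] match 'jjj', group 1 = 'j'.
Because there's exactly one group, `findall` drops the full match and keeps group 1 from the one hit.

['j']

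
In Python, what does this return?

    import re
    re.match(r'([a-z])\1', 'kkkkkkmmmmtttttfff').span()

(0, 2)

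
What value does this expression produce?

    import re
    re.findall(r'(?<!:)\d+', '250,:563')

['250', '63']

The negative lookaround is zero-width — it rules out positions where the adjacent text would match, without consuming anything.
Scanning left to right: at [0:3] → '250'; at [6:8] → '63'.
With no groups in the pattern, `findall` gives back each whole match — 2 here.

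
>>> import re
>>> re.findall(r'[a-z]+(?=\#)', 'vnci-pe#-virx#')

['pe', 'virx']

Because the assertion is zero-width, the text it checks is not consumed and won't appear in the result.
With no groups in the pattern, `findall` gives back each whole match — 2 here.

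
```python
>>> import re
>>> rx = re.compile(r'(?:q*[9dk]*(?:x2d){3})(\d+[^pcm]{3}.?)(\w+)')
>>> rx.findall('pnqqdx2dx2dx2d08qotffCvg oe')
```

[('08qotf', 'fCvg')]

This matches zero or more of a literal 'q', then zero or more of one of [9dk], then the literal 'x2d' repeated 3 times (non-capturing group); then one or more of a digit, then exactly 3 of any character except [pcm], then optionally any character (captured); then one or more of a word character (captured).
Walking the string: at [2:24] match 'qqdx2dx2dx2d08qotffCvg', groups = ('08qotf', 'fCvg').
With 2 capturing groups, `findall` returns a 2-tuple per match.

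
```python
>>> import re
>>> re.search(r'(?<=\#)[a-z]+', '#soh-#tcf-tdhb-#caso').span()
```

(1, 4)

The positive lookaround only admits positions where the adjacent text matches; those characters stay outside the span.
`re.search` tries every starting position until one works.
The match spans [1:4] → 'soh'.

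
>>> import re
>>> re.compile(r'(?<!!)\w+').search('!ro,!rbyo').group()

'o'

A negative assertion filters positions out without eating any characters.
`re.search` scans for the first position where the pattern succeeds.
The match spans [2:3] → 'o'.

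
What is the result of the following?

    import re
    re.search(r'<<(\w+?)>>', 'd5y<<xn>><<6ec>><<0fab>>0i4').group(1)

The match spans [3:9] → '<<xn>>'.
Captured: group 1 = 'xn'.

'xn'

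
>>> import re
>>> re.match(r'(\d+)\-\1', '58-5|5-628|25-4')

The backreference `\1` re-matches whatever the first group consumed, character for character.
`re.match` only tries the pattern at the start of the string.
Here the string doesn't start with a match, so the call returns None.

None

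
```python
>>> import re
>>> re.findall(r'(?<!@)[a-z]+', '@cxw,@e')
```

['xw']

The negative lookaround is zero-width — it rules out positions where the adjacent text would match, without consuming anything.
Walking the string: at [2:4] → 'xw'.
With no groups in the pattern, `findall` gives back each whole match — 1 here.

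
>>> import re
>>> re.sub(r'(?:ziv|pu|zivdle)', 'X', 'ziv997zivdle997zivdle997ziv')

Alternation tries branches left to right and keeps the first one that lets the overall match succeed at that position.
Every occurrence is swapped for 'X'.

'X997Xdle997Xdle997X'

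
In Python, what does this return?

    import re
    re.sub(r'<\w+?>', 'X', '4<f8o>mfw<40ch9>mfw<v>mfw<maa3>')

Matches: at [1:6] → '<f8o>'; at [9:16] → '<40ch9>'; at [19:22] → '<v>'; at [25:31] → '<maa3>'.
Each match is replaced by 'X'.

'4XmfwXmfwXmfwX'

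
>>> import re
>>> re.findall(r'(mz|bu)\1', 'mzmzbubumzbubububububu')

['mz', 'bu', 'bu', 'bu', 'bu']

A backreference is literal: `\1` must see the identical characters the first group matched.
Walking the string: at [0:4] match 'mzmz', group 1 = 'mz'; at [4:8] match 'bubu', group 1 = 'bu'; at [10:14] match 'bubu', group 1 = 'bu'; at [14:18] match 'bubu', group 1 = 'bu'; at [18:22] match 'bubu', group 1 = 'bu'.
With a single group, `findall` returns only what that group captured — 5 items.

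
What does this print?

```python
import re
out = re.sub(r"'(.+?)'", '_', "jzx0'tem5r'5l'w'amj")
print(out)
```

A `+?`/`*?`/`{m,n}?` starts at its minimum and grows only as far as needed for what follows to match.
Matches: at [4:11] → "'tem5r'"; at [13:16] → "'w'".
Each match is replaced by '_'.

jzx0_5l_amj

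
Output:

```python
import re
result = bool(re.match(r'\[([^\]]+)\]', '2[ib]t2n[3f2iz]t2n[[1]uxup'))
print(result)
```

False

`re.match` only tries the pattern at the start of the string.
Here the pattern fails at index 0, so the call returns None, and `bool(None)` is False.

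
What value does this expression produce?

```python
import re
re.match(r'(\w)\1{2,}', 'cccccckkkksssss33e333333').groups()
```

('c',)

A backreference is literal: `\1` must see the identical characters the first group matched.
`re.match` only tries the pattern at the start of the string.
The match spans [0:6] → 'cccccc'.
Captured: group 1 = 'c'.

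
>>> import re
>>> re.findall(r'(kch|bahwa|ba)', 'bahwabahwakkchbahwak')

['bahwa', 'bahwa', 'kch', 'bahwa']

Alternation tries branches left to right and keeps the first one that lets the overall match succeed at that position.
Matches: at [0:5] match 'bahwa', group 1 = 'bahwa'; at [5:10] match 'bahwa', group 1 = 'bahwa'; at [11:14] match 'kch', group 1 = 'kch'; at [14:19] match 'bahwa', group 1 = 'bahwa'.
`findall` collects group 1 from each match (4 total).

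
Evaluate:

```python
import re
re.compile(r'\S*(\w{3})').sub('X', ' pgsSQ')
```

' X'

This matches zero or more of a non-whitespace character; then exactly 3 of a word character (captured).
`sub` substitutes 'X' at each match site.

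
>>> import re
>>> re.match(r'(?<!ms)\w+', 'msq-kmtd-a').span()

(0, 3)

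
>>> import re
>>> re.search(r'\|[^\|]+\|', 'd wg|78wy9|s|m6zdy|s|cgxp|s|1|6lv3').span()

`re.search` tries every starting position until one works.
The match spans [4:11] → '|78wy9|'.

(4, 11)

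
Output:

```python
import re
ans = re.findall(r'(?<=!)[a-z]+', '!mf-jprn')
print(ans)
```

['mf']

The positive lookaround only admits positions where the adjacent text matches; those characters stay outside the span.
`findall` yields the raw match text (1 of them) because the pattern has no groups.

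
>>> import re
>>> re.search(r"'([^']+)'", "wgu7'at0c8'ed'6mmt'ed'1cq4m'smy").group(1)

`re.search` tries every starting position until one works.
The match spans [4:11] → "'at0c8'".
Captured: group 1 = 'at0c8'.

'at0c8'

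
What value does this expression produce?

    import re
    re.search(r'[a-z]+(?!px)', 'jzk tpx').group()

'jzk'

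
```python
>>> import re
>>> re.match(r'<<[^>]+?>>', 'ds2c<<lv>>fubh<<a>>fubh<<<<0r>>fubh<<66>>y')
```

None

With `match`, the pattern is implicitly anchored at the beginning.
Here the string doesn't start with a match, so the call returns None.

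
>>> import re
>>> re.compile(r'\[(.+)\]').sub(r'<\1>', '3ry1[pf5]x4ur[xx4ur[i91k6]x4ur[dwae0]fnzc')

Matches: at [4:37] → '[pf5]x4ur[xx4ur[i91k6]x4ur[dwae0]'.
Each match is replaced using the text its own group 1 captured.

'3ry1<pf5]x4ur[xx4ur[i91k6]x4ur[dwae0>fnzc'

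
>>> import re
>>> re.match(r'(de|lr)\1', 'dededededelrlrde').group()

`re.match` only tries the pattern at the start of the string.
The match spans [0:4] → 'dede'.

'dede'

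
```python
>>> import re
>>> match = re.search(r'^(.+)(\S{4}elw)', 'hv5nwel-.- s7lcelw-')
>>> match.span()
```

This matches anchored at the start of the string; then one or more of any character (captured); then exactly 4 of a non-whitespace character, then the literal 'elw' (captured).
`re.search` tries every starting position until one works.
The match spans [0:18] → 'hv5nwel-.- s7lcelw'.
Captured: group 1 = 'hv5nwel-.- ', group 2 = 's7lcelw'.

(0, 18)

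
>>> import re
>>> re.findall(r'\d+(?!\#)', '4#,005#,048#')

['00', '04']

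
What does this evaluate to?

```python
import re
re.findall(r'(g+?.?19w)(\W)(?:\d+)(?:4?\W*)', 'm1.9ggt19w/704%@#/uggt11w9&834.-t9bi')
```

This matches one or more of a literal 'g' (lazy), then optionally any character, then the literal '19w' (captured); then a non-word character (captured); then one or more of a digit (non-capturing group); then optionally a literal '4', then zero or more of a non-word character (non-capturing group).
2 groups means the one result is a tuple of 2 captured strings — 1 here.

[('ggt19w', '/')]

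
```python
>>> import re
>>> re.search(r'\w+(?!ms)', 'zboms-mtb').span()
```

(0, 5)

The negative lookaround is zero-width — it rules out positions where the adjacent text would match, without consuming anything.
The match spans [0:5] → 'zboms'.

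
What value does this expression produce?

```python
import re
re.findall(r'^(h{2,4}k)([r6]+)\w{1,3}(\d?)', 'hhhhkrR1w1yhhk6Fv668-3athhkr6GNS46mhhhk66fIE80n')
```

The pattern matches anchored at the start of the string; then 2 to 4 of the literal 'h', then a literal 'k' (captured); then one or more of one of [r6] (captured); then 1 to 3 of a word character; then optionally a digit (captured).
Matches: at [0:10] match 'hhhhkrR1w1', groups = ('hhhhk', 'r', '1').
Multiple groups make `findall` return tuples — one 3-tuple for the one match.

[('hhhhk', 'r', '1')]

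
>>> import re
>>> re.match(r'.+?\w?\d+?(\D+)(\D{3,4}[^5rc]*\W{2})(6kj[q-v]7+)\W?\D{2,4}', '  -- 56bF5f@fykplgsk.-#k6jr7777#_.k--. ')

This matches one or more of any character (lazy), then optionally a word character, then one or more of a digit (lazy); then one or more of a non-digit (captured); then 3 to 4 of a non-digit, then zero or more of any character except [5rc], then exactly 2 of a non-word character (captured); then the literal '6kj', then a character in [q-v], then one or more of the literal '7' (captured); then optionally a non-word character, then 2 to 4 of a non-digit.
With `match`, the pattern is implicitly anchored at the beginning.
Here the pattern fails at index 0, so the call returns None.

None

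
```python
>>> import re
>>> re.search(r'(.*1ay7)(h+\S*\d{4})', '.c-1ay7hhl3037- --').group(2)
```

'hhl3037'

This matches zero or more of any character, then the literal '1ay', then a literal '7' (captured); then one or more of a literal 'h', then zero or more of a non-whitespace character, then exactly 4 of a digit (captured).
Unlike `match`, `search` isn't anchored — it looks for the pattern anywhere in the string.
The match spans [0:14] → '.c-1ay7hhl3037'.
Captured: group 1 = '.c-1ay7', group 2 = 'hhl3037'.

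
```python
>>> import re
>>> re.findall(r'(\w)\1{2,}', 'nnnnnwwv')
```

['n']

`\1` is not a pattern — it's the concrete string captured by group 1, re-applied verbatim.
`findall` collects group 1 from the one match (1 total).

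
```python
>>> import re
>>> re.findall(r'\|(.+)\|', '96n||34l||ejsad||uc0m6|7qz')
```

Matches: at [3:23] match '||34l||ejsad||uc0m6|', group 1 = '|34l||ejsad||uc0m6'.
One capturing group, so `findall` returns just the captured substring from the one match — 1 in all.

['|34l||ejsad||uc0m6']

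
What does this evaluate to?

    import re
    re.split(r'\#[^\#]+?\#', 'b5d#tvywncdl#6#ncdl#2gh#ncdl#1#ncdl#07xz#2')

['b5d', '6', '2gh', '1', '07xz#2']

Matches to split on: at [3:13] → '#tvywncdl#'; at [14:20] → '#ncdl#'; at [23:29] → '#ncdl#'; at [30:36] → '#ncdl#'.
`split` removes every match and returns the 5 fragments in between.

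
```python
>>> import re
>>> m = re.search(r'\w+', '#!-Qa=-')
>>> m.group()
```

'Qa'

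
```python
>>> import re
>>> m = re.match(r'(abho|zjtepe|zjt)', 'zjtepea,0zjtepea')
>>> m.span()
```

(0, 6)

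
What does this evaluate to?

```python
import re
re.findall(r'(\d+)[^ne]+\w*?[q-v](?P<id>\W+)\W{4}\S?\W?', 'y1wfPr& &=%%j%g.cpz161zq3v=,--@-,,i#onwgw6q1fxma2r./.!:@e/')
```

[('1', './')]

This matches one or more of a digit (captured); then one or more of any character except [ne]; then zero or more of a word character (lazy), then a character in [q-v]; then one or more of a non-word character (captured as 'id'); then exactly 4 of a non-word character, then optionally a non-whitespace character, then optionally a non-word character.
Matches: at [1:58] match '1wfPr& &=%%j%g.cpz161zq3v=,--@-,,i#onwgw6q1fxma2r./.!:@e/', groups = ('1', './').
2 groups means the one result is a tuple of 2 captured strings — 1 here.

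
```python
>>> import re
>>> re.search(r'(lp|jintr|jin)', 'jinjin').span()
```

The match spans [0:3] → 'jin'.

(0, 3)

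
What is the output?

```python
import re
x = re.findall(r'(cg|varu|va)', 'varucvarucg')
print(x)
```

Branches in `(...|...)` are attempted left-to-right; the first branch that allows the whole pattern to succeed is taken.
Because there's exactly one group, `findall` drops the full match and keeps group 1 from each hit.

['varu', 'varu', 'cg']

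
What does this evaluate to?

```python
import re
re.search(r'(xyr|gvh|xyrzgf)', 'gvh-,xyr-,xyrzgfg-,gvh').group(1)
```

'gvh'

The match spans [0:3] → 'gvh'.
Captured: group 1 = 'gvh'.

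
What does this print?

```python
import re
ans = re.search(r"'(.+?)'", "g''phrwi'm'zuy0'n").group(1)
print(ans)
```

'phrwi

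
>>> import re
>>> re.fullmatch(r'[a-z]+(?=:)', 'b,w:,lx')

The lookaround is zero-width — it requires the adjacent text to match without consuming it, so the asserted text isn't part of the match.
`re.fullmatch` requires the pattern to consume the entire string.
Here there's no way to consume every character, so the call returns None.

None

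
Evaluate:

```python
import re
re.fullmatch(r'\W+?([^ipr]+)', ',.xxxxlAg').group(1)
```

This matches one or more of a non-word character (lazy); then one or more of any character except [ipr] (captured).
`re.fullmatch` is like wrapping the pattern in `^…$` (in single-line mode).
The match spans [0:9] → ',.xxxxlAg'.
Captured: group 1 = '.xxxxlAg'.

'.xxxxlAg'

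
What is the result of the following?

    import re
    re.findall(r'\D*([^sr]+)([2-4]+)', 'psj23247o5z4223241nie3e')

[('23247o5z4223241nie', '3')]

2 groups means the one result is a tuple of 2 captured strings — 1 here.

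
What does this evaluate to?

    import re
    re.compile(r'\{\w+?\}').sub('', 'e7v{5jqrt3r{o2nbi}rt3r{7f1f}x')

Matches: at [11:18] → '{o2nbi}'; at [22:28] → '{7f1f}'.
Every occurrence is swapped for ''.

'e7v{5jqrt3rrt3rx'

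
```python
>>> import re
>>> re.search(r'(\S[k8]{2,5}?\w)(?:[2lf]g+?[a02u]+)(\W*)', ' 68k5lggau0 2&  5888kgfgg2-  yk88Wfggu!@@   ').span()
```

The match spans [1:12] → '68k5lggau0 '.

(1, 12)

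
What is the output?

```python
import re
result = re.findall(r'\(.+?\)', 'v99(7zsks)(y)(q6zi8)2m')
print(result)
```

['(7zsks)', '(y)', '(q6zi8)']

Walking the string: at [3:10] → '(7zsks)'; at [10:13] → '(y)'; at [13:20] → '(q6zi8)'.
Since nothing is captured, `findall` lists the 3 matched substrings directly.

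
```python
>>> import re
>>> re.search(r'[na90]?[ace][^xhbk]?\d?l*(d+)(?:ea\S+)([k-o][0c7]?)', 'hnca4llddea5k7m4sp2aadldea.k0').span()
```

Pattern: optionally one of [na90], then one of [ace], then optionally any character except [xhbk]; then optionally a digit, then zero or more of the literal 'l'; then one or more of a literal 'd' (captured); then the literal 'ea', then one or more of a non-whitespace character (non-capturing group); then a character in [k-o], then optionally one of [0c7] (captured).
The match spans [1:29] → 'nca4llddea5k7m4sp2aadldea.k0'.

(1, 29)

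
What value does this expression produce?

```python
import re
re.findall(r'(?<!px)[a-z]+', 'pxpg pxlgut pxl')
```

['pxpg', 'pxlgut', 'pxl']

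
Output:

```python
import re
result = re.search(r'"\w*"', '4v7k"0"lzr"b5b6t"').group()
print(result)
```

"0"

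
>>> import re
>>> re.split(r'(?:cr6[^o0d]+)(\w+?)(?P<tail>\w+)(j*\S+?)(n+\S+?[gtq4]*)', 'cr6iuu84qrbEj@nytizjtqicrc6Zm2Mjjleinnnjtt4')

['', 'i', 'n', 'n', 'njtt4', '']

Pattern: the literal 'cr6', then one or more of any character except [o0d] (non-capturing group); then one or more of a word character (lazy) (captured); then one or more of a word character (captured as 'tail'); then zero or more of the literal 'j', then one or more of a non-whitespace character (lazy) (captured); then one or more of the literal 'n', then one or more of a non-whitespace character (lazy), then zero or more of one of [gtq4] (captured).
Matches to split on: at [0:43] → 'cr6iuu84qrbEj@nytizjtqicrc6Zm2Mjjleinnnjtt4'.
`re.split` interleaves the captured-group text with the surrounding fragments.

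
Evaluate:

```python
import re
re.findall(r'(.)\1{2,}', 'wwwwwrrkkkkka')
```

After group 1 captures some text, `\1` only succeeds where that same text appears again.
Walking the string: at [0:5] match 'wwwww', group 1 = 'w'; at [7:12] match 'kkkkk', group 1 = 'k'.
One capturing group, so `findall` returns just the captured substring from each match — 2 in all.

['w', 'k']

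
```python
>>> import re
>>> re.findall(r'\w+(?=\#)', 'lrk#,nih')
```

['lrk']

Lookahead/lookbehind check context without consuming it, so the matched span excludes the asserted characters.
Matches: at [0:3] → 'lrk'.
Since nothing is captured, `findall` lists the 1 matched substring directly.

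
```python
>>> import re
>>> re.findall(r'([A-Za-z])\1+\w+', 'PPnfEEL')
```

['P']

`\1` has to match the exact text group 1 already captured.
`findall` collects group 1 from the one match (1 total).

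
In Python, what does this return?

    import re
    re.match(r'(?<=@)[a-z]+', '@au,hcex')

With `match`, the pattern is implicitly anchored at the beginning.
Here the string doesn't start with a match, so the call returns None.

None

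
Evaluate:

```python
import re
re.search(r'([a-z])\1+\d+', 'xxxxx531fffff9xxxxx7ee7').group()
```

'xxxxx531'

After group 1 captures some text, `\1` only succeeds where that same text appears again.
The match spans [0:8] → 'xxxxx531'.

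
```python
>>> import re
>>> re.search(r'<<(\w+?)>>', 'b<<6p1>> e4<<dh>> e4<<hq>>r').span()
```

`re.search` tries every starting position until one works.
The match spans [1:8] → '<<6p1>>'.
Captured: group 1 = '6p1'.

(1, 8)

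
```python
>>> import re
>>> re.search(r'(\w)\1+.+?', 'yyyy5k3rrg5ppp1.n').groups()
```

('y',)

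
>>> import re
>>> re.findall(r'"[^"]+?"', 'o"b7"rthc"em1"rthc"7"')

With no groups in the pattern, `findall` gives back each whole match — 3 here.

['"b7"', '"em1"', '"7"']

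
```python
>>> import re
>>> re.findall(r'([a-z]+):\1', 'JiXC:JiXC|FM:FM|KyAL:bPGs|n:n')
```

A backreference is literal: `\1` must see the identical characters the first group matched.
Walking the string: at [26:29] match 'n:n', group 1 = 'n'.
Because there's exactly one group, `findall` drops the full match and keeps group 1 from the one hit.

['n']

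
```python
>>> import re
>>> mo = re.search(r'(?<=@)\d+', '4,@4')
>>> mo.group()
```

'4'

Because the assertion is zero-width, the text it checks is not consumed and won't appear in the result.
Unlike `match`, `search` isn't anchored — it looks for the pattern anywhere in the string.
The match spans [3:4] → '4'.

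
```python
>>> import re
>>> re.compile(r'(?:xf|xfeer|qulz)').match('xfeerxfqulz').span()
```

(0, 2)

`|` is ordered: at each position the engine commits to the first alternative that works.
`match` is anchored at position 0; if the pattern doesn't fit there, it returns None.
The match spans [0:2] → 'xf'.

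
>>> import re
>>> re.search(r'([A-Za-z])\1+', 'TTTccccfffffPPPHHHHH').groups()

The match spans [0:3] → 'TTT'.
Captured: group 1 = 'T'.

('T',)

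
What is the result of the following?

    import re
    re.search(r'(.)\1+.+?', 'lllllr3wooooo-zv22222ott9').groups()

('l',)

`\1` is not a pattern — it's the concrete string captured by group 1, re-applied verbatim.
Unlike `match`, `search` isn't anchored — it looks for the pattern anywhere in the string.
The match spans [0:6] → 'lllllr'.
Captured: group 1 = 'l'.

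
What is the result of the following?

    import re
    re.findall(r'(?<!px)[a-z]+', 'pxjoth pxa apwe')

The negative lookaround is zero-width — it rules out positions where the adjacent text would match, without consuming anything.
Since nothing is captured, `findall` lists the 3 matched substrings directly.

['pxjoth', 'pxa', 'apwe']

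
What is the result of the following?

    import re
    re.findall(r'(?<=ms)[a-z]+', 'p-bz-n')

[]

`findall` yields the raw match text (0 of them) because the pattern has no groups.
Nothing in the string satisfies the pattern, so the list is empty.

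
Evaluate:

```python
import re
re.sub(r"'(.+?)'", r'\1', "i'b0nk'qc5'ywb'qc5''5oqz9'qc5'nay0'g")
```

A `+?`/`*?`/`{m,n}?` starts at its minimum and grows only as far as needed for what follows to match.
Matches: at [1:7] → "'b0nk'"; at [10:15] → "'ywb'"; at [18:26] → "''5oqz9'"; at [29:35] → "'nay0'".
Each match is replaced using the text its own group 1 captured.

"ib0nkqc5ywbqc5'5oqz9qc5nay0g"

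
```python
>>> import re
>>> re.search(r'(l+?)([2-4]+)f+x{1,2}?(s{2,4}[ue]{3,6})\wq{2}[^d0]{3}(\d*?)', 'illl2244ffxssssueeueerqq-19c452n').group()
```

'lll2244ffxssssueeueerqq-19'

This matches one or more of a literal 'l' (lazy) (captured); then one or more of a character in [2-4] (captured); then one or more of the literal 'f', then 1 to 2 of a literal 'x' (lazy); then 2 to 4 of the literal 's', then 3 to 6 of one of [ue] (captured); then a word character, then exactly 2 of the literal 'q', then exactly 3 of any character except [d0]; then zero or more of a digit (lazy) (captured).
The match spans [1:27] → 'lll2244ffxssssueeueerqq-19'.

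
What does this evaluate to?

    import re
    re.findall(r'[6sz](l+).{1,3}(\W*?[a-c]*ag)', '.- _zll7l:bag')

[('ll', 'bag')]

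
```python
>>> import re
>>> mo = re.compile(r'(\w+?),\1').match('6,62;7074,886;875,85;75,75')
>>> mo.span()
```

(0, 3)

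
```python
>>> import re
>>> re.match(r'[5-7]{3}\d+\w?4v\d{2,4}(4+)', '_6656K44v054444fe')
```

None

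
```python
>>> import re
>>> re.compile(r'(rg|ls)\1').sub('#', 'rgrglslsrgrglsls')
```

`\1` is not a pattern — it's the concrete string captured by group 1, re-applied verbatim.
Every occurrence is swapped for '#'.

'####'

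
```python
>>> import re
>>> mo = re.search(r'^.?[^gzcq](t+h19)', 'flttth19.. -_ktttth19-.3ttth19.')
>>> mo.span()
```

(0, 8)

The pattern matches anchored at the start of the string; then optionally any character, then any character except [gzcq]; then one or more of the literal 't', then the literal 'h19' (captured).
The match spans [0:8] → 'flttth19'.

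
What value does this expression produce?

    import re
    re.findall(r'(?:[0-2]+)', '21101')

['21101']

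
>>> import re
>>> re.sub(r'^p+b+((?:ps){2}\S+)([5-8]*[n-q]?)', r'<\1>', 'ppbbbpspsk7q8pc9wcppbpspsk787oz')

'<pspsk7q8pc9wcppbpspsk787oz>'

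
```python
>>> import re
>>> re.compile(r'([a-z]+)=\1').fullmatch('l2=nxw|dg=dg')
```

None

A backreference is literal: `\1` must see the identical characters the first group matched.
For `fullmatch`, every character of the input must be accounted for by the pattern.
Here there's no way to consume every character, so the call returns None.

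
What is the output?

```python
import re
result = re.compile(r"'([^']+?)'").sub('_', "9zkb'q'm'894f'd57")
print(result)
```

9zkb_m_d57

Matches: at [4:7] → "'q'"; at [8:14] → "'894f'".
`sub` substitutes '_' at each match site.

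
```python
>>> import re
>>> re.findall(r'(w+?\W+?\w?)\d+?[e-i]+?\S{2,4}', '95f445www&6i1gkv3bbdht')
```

['www&']

Pattern: one or more of the literal 'w' (lazy), then one or more of a non-word character (lazy), then optionally a word character (captured); then one or more of a digit (lazy), then one or more of a character in [e-i] (lazy), then 2 to 4 of a non-whitespace character.
`findall` collects group 1 from the one match (1 total).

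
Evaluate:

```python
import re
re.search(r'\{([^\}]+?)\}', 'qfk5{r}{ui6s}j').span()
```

(4, 7)

`re.search` tries every starting position until one works.
The match spans [4:7] → '{r}'.
Captured: group 1 = 'r'.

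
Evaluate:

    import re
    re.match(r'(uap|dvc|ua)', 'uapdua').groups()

('uap',)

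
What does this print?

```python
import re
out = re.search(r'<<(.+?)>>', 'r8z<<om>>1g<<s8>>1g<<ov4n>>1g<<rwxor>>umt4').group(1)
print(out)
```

om

Because the quantifier is non-greedy, it stops expanding at the earliest point where the rest of the pattern can succeed.
`re.search` tries every starting position until one works.
The match spans [3:9] → '<<om>>'.
Captured: group 1 = 'om'.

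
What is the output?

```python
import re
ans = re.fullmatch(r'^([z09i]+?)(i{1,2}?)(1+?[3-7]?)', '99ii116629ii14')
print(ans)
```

None

`re.fullmatch` is like wrapping the pattern in `^…$` (in single-line mode).
Here the pattern can't cover the whole string, so the call returns None.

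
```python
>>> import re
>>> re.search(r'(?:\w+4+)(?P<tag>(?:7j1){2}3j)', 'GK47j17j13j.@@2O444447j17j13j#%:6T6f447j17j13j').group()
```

'GK47j17j13j'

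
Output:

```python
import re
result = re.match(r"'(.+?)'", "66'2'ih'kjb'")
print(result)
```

With `match`, the pattern is implicitly anchored at the beginning.
Here the string doesn't start with a match, so the call returns None.

None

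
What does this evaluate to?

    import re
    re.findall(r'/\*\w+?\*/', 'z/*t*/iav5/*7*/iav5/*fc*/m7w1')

['/*t*/', '/*7*/', '/*fc*/']

Walking the string: at [1:6] → '/*t*/'; at [10:15] → '/*7*/'; at [19:25] → '/*fc*/'.
Since nothing is captured, `findall` lists the 3 matched substrings directly.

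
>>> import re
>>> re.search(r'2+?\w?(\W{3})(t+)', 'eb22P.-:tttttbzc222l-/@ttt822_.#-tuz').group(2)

'ttttt'

The match spans [2:13] → '22P.-:ttttt'.
Captured: group 1 = '.-:', group 2 = 'ttttt'.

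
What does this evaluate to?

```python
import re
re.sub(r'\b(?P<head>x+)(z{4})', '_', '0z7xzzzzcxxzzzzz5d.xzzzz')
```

'0z7xzzzzcxxzzzzz5d._'

This matches a word boundary (`\b`, zero-width); then one or more of a literal 'x' (captured as 'head'); then exactly 4 of a literal 'z' (captured).
Matches: at [19:24] → 'xzzzz'.
Every occurrence is swapped for '_'.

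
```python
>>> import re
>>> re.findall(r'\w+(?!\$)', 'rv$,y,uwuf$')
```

The negative lookahead/lookbehind blocks any match where the forbidden context is present.
No capturing groups, so `findall` returns the 3 full match strings.

['r', 'y', 'uwu']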